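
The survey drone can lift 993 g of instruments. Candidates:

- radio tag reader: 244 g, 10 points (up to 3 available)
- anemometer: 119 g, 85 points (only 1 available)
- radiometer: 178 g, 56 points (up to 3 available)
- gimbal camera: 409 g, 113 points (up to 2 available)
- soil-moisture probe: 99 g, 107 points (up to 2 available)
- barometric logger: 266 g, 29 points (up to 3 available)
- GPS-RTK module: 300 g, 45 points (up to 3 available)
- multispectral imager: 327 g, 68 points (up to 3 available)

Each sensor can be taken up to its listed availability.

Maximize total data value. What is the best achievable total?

468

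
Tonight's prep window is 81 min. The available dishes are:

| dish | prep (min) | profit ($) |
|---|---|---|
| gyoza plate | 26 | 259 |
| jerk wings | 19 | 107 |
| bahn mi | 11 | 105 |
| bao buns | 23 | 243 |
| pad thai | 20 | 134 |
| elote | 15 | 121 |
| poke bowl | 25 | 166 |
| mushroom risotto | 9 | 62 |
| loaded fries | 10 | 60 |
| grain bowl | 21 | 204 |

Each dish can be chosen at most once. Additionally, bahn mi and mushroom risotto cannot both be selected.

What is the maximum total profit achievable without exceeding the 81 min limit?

811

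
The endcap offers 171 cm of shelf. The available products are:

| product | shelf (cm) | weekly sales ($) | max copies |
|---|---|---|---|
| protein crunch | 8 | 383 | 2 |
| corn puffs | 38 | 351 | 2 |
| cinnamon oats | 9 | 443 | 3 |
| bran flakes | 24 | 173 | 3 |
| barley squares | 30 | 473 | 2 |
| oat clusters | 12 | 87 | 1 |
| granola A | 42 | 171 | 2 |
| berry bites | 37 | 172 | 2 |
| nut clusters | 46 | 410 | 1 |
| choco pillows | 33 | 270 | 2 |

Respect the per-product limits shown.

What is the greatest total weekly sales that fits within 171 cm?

3581

Density check — cinnamon oats 49.22, protein crunch 47.88, barley squares 15.77, corn puffs 9.24 are the best per cm.
The ratio heuristic lands on 2×protein crunch + corn puffs + 3×cinnamon oats + 2×barley squares + oat clusters (3479) but leaves 18 cm idle.
Replace corn puffs and oat clusters with 2×choco pillows: the trade gains 102 net, giving 3581 at 169 cm.
No other feasible combination exceeds 3581.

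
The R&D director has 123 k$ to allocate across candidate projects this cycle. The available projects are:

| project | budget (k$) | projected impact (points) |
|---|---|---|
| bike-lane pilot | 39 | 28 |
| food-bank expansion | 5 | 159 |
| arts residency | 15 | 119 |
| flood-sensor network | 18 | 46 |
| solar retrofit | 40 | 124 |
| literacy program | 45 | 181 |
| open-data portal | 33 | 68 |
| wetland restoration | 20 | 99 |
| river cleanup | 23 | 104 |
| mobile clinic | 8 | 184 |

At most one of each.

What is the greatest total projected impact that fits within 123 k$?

846

By projected impact per k$: food-bank expansion 31.80, mobile clinic 23.00, arts residency 7.93 lead.
Best packing: food-bank expansion + arts residency + literacy program + wetland restoration + river cleanup + mobile clinic — 116 k$, 846 total.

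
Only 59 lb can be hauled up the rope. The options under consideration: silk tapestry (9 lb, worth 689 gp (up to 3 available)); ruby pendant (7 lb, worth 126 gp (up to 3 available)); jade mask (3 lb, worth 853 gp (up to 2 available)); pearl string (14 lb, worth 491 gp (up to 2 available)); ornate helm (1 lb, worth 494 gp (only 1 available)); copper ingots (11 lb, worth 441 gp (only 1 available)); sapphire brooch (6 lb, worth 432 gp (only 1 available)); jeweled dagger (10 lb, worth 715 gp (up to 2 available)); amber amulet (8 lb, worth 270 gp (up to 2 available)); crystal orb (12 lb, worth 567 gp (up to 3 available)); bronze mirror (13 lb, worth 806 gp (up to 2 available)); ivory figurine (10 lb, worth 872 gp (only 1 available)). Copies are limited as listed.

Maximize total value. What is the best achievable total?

Taking the top-ratio items first gives 3×silk tapestry + 2×jade mask + ornate helm + sapphire brooch + amber amulet + ivory figurine for 5841 (58 lb).
But silk tapestry + 2×jade mask + ornate helm + 2×jeweled dagger + bronze mirror + ivory figurine fits in 59 lb and reaches 5997.
Nothing else within 59 lb beats 5997.

5997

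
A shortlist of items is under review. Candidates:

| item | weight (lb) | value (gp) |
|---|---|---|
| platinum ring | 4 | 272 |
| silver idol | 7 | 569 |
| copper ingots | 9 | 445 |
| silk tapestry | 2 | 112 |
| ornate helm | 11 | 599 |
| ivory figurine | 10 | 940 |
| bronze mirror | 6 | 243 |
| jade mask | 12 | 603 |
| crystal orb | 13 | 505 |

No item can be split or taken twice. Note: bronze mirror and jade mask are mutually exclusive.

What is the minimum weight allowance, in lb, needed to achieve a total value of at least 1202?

14

Need the lightest bundle worth ≥ 1202.
platinum ring + ivory figurine reaches 1212 using 14 lb.
No combination under 14 lb hits 1202.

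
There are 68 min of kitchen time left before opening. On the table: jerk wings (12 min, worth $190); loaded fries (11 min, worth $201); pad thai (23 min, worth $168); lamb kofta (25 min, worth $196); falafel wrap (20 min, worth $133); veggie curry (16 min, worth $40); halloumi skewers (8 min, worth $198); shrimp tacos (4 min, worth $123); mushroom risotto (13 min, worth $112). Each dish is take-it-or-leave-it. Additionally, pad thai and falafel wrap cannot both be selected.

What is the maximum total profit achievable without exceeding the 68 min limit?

957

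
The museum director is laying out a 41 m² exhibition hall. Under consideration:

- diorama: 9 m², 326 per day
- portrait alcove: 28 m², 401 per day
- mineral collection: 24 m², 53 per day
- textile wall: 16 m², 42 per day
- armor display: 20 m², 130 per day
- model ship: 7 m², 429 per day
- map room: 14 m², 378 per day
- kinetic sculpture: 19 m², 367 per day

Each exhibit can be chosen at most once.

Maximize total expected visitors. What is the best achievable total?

Taking the top-ratio exhibits first gives diorama + model ship + map room for 1133 (30 m²).
Replace diorama with kinetic sculpture: the trade gains 41 net, giving 1174 at 40 m².
Every other selection either busts 41 m² or fails to beat 1174.

1174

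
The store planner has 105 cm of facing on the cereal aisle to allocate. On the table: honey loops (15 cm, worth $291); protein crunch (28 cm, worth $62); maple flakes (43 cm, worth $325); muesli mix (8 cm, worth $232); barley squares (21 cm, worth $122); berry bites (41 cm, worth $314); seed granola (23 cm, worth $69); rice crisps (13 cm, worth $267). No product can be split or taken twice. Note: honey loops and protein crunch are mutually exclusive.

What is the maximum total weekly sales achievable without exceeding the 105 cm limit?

The ratio heuristic lands on honey loops + muesli mix + barley squares + berry bites + rice crisps (1226) but leaves 7 cm idle.
Dropping berry bites frees 41 cm; slotting in maple flakes (43 cm) lifts the total to 1237 at 100 cm.
No other feasible combination exceeds 1237.

1237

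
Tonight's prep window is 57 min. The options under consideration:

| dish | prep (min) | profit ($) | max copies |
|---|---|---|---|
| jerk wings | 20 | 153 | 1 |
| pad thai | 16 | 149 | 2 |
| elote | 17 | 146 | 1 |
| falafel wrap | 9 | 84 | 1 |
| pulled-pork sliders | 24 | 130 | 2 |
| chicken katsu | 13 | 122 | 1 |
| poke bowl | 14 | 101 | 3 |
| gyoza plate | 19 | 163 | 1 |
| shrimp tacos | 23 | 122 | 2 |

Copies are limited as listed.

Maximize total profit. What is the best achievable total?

518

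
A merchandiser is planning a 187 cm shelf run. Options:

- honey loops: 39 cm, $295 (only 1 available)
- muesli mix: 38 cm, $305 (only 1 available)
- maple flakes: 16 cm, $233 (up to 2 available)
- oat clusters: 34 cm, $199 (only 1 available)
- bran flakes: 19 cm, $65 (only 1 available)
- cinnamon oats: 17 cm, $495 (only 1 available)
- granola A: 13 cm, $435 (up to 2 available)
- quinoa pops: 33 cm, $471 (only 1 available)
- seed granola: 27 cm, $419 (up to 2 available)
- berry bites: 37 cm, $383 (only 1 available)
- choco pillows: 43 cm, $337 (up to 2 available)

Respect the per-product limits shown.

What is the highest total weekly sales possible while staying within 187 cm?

The ratio heuristic lands on 2×maple flakes + bran flakes + cinnamon oats + 2×granola A + quinoa pops + 2×seed granola (3205) but leaves 6 cm idle.
The 35 cm tied up in maple flakes and bran flakes is better spent on berry bites — total rises to 3290 (183 cm).
That's the maximum — no swap from here does better than 3290.

3290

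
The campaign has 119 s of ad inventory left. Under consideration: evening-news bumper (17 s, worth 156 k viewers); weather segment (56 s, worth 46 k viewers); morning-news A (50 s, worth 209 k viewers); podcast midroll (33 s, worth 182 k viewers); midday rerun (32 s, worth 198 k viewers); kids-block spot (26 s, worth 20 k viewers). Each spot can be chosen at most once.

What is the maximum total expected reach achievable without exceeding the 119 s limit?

589

A density-first pass picks evening-news bumper + podcast midroll + midday rerun + kids-block spot — 556 at 108 s.
Replace evening-news bumper and kids-block spot with morning-news A: the trade gains 33 net, giving 589 at 115 s.
Runner-up evening-news bumper + morning-news A + midday rerun tops out at 563.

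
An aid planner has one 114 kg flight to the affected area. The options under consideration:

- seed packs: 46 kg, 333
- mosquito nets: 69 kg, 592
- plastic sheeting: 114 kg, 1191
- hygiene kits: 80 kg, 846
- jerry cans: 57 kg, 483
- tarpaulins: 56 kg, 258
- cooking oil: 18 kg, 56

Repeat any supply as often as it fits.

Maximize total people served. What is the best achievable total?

1191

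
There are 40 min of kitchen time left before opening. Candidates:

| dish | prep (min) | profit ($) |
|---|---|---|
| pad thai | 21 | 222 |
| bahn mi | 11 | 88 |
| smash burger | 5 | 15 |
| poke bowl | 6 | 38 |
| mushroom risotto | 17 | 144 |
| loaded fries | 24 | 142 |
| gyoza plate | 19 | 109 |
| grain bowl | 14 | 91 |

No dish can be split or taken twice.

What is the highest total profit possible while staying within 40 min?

366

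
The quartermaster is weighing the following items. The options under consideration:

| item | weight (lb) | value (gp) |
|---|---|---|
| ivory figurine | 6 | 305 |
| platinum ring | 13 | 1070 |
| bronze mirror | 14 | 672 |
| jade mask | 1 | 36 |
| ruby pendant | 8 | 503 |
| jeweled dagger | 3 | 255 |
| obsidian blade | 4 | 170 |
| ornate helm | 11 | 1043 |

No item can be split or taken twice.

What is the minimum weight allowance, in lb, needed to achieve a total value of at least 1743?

Need the lightest bundle worth ≥ 1743.
Taking ruby pendant + jeweled dagger + ornate helm gives 1801 (≥ 1743) for 22 lb.
No combination under 22 lb hits 1743.

22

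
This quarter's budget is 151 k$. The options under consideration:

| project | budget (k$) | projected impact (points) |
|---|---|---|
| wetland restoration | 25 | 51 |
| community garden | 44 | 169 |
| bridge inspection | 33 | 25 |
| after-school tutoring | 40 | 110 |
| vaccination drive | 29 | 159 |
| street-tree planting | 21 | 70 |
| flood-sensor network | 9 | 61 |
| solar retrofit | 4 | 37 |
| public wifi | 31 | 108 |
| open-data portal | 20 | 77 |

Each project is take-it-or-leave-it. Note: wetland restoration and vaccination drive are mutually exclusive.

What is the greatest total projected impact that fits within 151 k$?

Greedy by ratio would take community garden + vaccination drive + flood-sensor network + solar retrofit + public wifi + open-data portal: 137 k$ used, total 611.
The 9 k$ tied up in flood-sensor network is better spent on street-tree planting — total rises to 620 (149 k$).

620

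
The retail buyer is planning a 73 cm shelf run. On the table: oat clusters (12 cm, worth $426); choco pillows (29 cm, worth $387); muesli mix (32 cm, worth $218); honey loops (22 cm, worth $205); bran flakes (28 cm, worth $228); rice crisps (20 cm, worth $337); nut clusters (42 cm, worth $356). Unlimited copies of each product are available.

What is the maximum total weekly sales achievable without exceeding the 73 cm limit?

2556

Taking 6×oat clusters: 72 cm used, 2556 in weekly sales.
No other feasible combination exceeds 2556.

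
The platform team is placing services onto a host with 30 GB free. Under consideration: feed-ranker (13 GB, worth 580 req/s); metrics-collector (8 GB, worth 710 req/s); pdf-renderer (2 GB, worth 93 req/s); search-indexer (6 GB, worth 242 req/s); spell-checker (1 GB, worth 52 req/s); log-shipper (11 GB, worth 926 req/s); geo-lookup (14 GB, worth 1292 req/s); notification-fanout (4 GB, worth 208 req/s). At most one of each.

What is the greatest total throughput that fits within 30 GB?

Ranking by ratio (throughput/GB): geo-lookup 92.29, metrics-collector 88.75, log-shipper 84.18.
Greedy by ratio would take metrics-collector + pdf-renderer + spell-checker + geo-lookup + notification-fanout: 29 GB used, total 2355.
The 10 GB tied up in metrics-collector and pdf-renderer is better spent on log-shipper — total rises to 2478 (30 GB).

2478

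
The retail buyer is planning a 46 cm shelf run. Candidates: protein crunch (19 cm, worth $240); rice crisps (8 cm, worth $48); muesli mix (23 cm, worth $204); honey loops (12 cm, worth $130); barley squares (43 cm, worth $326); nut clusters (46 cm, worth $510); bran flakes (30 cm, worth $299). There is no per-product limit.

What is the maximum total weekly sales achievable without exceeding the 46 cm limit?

528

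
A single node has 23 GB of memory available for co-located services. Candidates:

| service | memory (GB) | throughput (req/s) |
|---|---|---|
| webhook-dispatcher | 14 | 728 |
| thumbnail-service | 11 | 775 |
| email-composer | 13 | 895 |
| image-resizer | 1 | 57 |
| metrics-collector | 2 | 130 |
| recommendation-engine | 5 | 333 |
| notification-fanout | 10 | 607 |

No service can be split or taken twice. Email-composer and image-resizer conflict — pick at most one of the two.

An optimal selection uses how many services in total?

Optimal total is 1512.
thumbnail-service + metrics-collector + notification-fanout hits 1512 at 23 GB.
All optima have 3 services.

3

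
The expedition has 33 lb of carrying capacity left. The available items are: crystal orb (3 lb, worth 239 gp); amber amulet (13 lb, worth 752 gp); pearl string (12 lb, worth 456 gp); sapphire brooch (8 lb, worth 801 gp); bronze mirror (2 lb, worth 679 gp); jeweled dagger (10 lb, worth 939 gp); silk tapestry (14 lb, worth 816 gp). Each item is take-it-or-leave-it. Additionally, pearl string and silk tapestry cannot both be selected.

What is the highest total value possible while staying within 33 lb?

Taking the top-ratio items first gives crystal orb + sapphire brooch + bronze mirror + jeweled dagger for 2658 (23 lb).
The 3 lb tied up in crystal orb is better spent on amber amulet — total rises to 3171 (33 lb).

3171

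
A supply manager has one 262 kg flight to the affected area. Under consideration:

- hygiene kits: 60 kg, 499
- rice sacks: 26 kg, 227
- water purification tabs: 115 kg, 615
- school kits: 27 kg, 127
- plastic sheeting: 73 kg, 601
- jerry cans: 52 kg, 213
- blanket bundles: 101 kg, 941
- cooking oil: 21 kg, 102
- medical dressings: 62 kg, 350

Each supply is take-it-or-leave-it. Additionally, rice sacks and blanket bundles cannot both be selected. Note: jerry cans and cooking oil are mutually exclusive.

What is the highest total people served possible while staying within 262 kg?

2168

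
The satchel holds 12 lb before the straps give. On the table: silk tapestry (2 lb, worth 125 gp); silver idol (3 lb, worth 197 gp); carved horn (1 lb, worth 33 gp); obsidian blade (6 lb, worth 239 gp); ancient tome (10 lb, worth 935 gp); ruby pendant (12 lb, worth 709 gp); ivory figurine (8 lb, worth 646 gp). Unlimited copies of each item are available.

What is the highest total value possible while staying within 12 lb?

1060

Ranking by ratio (value/lb): ancient tome 93.50, ivory figurine 80.75, silver idol 65.67.
Silk tapestry + ancient tome uses 12 of the 12 lb and totals 1060.
That's the maximum — no swap from here does better than 1060.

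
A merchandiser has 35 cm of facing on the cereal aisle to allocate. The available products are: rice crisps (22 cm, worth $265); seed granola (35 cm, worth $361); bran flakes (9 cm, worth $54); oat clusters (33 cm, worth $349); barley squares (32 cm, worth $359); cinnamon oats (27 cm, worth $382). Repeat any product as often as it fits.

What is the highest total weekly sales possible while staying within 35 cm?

382

Cinnamon oats uses 27 of the 35 cm and totals 382.
Every other selection either busts 35 cm or fails to beat 382.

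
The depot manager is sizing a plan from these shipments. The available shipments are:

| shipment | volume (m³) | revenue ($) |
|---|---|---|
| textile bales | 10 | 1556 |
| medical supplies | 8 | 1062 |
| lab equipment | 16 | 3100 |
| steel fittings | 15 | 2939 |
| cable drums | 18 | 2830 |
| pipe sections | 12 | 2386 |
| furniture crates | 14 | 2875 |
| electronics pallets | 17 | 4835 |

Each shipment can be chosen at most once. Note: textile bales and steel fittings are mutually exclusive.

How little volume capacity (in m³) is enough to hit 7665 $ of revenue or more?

31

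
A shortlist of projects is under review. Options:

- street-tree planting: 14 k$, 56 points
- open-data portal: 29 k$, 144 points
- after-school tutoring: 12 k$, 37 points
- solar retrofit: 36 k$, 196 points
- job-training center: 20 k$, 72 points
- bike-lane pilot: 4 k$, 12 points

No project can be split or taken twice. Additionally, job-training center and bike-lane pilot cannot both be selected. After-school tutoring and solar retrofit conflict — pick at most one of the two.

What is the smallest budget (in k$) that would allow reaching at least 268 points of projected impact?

Look for the lowest-budget combination reaching 268.
solar retrofit + job-training center: 268 projected impact at 56 k$.
Below 56 k$ the best achievable stays under 268.

56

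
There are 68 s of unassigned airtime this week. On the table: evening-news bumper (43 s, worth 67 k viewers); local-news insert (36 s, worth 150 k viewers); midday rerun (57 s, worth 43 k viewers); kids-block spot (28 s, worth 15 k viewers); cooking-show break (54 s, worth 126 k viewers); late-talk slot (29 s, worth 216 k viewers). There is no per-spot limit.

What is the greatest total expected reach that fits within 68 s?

432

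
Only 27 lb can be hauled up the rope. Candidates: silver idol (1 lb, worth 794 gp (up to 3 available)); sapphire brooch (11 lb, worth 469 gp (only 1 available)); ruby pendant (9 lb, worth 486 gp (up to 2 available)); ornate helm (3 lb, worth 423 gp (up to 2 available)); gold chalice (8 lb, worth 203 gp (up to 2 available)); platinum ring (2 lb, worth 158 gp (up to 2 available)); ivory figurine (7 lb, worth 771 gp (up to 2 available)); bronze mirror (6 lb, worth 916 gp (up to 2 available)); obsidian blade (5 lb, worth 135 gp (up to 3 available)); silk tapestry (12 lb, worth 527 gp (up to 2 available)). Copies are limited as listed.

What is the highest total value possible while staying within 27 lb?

5566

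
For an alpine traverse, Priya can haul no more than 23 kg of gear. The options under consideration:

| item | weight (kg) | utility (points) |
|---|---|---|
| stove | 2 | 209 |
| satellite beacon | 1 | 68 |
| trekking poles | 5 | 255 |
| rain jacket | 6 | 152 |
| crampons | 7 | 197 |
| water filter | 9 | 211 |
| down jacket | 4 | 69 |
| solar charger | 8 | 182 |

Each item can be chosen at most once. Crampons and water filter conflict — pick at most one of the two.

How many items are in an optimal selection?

The maximum utility within 23 kg is 911.
For example stove + satellite beacon + trekking poles + crampons + solar charger achieves it, using 23 kg.
All optima have 5 items.

5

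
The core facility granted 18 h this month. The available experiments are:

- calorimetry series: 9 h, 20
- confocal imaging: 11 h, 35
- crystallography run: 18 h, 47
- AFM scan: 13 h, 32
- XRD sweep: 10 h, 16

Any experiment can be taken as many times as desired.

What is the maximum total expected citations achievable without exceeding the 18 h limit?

Greedy by ratio would take confocal imaging: 11 h used, total 35.
Replace confocal imaging with crystallography run: the trade gains 12 net, giving 47 at 18 h.
Every other selection either busts 18 h or fails to beat 47.

47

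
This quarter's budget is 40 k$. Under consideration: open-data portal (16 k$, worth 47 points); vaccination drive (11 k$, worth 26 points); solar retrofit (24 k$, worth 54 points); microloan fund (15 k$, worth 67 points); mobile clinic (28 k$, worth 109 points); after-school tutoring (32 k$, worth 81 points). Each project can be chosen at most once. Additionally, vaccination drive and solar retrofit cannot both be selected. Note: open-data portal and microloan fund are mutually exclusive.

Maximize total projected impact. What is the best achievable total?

Vaccination drive + mobile clinic uses 39 of the 40 k$ and totals 135.
Next best is solar retrofit + microloan fund at 121 (39 k$) — short by 14.

135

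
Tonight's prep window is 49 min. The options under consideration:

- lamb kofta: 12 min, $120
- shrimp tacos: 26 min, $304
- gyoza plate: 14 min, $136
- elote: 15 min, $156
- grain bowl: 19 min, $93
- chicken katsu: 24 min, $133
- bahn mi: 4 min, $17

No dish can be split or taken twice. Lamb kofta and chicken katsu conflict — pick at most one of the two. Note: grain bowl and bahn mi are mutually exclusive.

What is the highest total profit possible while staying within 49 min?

477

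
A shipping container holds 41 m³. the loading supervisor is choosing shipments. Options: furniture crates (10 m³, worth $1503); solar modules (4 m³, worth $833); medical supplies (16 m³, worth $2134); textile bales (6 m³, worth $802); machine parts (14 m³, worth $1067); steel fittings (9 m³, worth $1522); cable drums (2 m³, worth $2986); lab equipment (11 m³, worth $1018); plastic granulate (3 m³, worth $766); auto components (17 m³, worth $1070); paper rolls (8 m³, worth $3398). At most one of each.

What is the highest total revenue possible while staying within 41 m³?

Greedy by ratio would take furniture crates + solar modules + steel fittings + cable drums + plastic granulate + paper rolls: 36 m³ used, total 11008.
Replace plastic granulate with textile bales: the trade gains 36 net, giving 11044 at 39 m³.

11044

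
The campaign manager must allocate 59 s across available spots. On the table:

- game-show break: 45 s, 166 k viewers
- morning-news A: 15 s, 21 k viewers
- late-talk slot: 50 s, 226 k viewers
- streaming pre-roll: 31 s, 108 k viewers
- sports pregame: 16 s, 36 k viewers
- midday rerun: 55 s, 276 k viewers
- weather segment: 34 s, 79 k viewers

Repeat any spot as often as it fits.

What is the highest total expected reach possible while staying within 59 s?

276

Taking midday rerun: 55 s used, 276 in expected reach.
The spare 4 s is too small for any remaining spot, and no exchange beats 276.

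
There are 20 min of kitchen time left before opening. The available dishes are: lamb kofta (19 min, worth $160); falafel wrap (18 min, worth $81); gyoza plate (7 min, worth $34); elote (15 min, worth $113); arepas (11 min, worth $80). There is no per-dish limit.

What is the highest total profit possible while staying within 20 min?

Best packing: lamb kofta — 19 min, 160 total.
That's the maximum — no swap from here does better than 160.

160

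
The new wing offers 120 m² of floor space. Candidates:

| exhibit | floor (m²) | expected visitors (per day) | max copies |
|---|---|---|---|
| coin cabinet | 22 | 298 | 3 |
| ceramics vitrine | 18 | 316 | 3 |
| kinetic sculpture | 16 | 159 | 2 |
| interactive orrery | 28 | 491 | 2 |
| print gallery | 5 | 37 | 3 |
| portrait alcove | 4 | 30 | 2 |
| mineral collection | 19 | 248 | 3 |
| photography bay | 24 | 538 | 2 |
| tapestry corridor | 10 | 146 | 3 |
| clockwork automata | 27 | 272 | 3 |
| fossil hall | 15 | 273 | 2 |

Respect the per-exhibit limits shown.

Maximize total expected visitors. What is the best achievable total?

The ratio heuristic lands on 2×ceramics vitrine + portrait alcove + 2×photography bay + 2×fossil hall (2284) but leaves 2 m² idle.
The 55 m² tied up in 2×ceramics vitrine and portrait alcove and fossil hall is better spent on 2×interactive orrery — total rises to 2331 (119 m²).
No other feasible combination exceeds 2331.

2331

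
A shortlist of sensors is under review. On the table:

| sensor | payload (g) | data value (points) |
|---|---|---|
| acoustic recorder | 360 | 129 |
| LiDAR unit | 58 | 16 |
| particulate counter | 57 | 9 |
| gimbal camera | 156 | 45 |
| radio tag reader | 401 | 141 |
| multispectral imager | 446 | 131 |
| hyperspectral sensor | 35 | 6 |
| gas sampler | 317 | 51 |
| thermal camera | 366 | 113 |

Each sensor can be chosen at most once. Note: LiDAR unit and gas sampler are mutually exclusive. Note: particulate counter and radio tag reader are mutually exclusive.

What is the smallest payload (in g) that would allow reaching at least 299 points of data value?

917

Minimise g subject to total data value ≥ 299.
acoustic recorder + gimbal camera + radio tag reader reaches 315 using 917 g.
Any bundle with less than 917 g falls short of 299.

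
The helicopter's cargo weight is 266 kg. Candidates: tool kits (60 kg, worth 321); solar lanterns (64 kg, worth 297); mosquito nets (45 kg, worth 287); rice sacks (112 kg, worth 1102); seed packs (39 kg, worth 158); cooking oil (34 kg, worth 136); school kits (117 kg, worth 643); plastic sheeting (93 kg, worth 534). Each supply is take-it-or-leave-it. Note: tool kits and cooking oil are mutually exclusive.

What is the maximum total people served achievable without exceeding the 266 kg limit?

Ranking by ratio (people served/kg): rice sacks 9.84, mosquito nets 6.38, plastic sheeting 5.74, school kits 5.50.
Filling by ratio: mosquito nets + rice sacks + plastic sheeting for 1923, with 16 kg left unused.
Dropping mosquito nets frees 45 kg; slotting in tool kits (60 kg) lifts the total to 1957 at 265 kg.
The spare 1 kg is too small for any remaining supply, and no feasible exchange beats 1957.

1957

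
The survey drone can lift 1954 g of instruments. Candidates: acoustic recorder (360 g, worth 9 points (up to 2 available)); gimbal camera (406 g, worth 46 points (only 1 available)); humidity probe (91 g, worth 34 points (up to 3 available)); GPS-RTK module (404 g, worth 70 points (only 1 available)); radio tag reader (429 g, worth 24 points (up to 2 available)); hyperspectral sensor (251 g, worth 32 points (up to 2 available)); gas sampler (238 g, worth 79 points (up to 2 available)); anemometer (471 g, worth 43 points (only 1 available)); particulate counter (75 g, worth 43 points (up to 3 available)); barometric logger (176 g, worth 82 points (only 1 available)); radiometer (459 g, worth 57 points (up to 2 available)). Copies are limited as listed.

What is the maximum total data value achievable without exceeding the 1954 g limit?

573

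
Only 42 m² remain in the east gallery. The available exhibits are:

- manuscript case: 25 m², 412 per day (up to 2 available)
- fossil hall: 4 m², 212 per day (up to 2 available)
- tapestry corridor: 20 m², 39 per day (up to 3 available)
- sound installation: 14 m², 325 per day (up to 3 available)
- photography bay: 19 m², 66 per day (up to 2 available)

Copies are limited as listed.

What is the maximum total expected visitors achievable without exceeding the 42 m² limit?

Ranking by ratio (expected visitors/m²): fossil hall 53.00, sound installation 23.21, manuscript case 16.48.
2×fossil hall + 2×sound installation uses 36 of the 42 m² and totals 1074.
No other feasible combination exceeds 1074.

1074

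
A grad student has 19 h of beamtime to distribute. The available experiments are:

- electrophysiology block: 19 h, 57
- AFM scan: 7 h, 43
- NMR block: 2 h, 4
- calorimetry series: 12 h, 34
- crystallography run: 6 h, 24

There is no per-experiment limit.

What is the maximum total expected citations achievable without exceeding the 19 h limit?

The ratio ordering already packs tightly: 2×AFM scan + 2×NMR block, 18 h, 94.

94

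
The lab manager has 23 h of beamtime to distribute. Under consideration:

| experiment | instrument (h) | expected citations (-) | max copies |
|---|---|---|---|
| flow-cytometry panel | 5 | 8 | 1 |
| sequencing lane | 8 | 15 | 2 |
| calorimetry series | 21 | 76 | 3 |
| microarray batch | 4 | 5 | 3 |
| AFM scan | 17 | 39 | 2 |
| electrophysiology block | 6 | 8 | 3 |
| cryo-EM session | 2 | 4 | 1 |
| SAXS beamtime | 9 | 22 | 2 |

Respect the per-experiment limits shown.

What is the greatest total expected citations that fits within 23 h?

80

Density check — calorimetry series 3.62, SAXS beamtime 2.44, AFM scan 2.29 are the best per h.
Best packing: calorimetry series + cryo-EM session — 23 h, 80 total.
That's the maximum — no swap from here does better than 80.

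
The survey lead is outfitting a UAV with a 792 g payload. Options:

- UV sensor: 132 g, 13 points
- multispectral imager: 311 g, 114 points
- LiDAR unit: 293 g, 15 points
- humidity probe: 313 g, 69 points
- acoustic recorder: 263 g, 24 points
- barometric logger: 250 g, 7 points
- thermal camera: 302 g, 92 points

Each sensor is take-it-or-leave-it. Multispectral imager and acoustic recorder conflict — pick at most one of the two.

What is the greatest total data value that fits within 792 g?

Best packing: UV sensor + multispectral imager + thermal camera — 745 g, 219 total.

219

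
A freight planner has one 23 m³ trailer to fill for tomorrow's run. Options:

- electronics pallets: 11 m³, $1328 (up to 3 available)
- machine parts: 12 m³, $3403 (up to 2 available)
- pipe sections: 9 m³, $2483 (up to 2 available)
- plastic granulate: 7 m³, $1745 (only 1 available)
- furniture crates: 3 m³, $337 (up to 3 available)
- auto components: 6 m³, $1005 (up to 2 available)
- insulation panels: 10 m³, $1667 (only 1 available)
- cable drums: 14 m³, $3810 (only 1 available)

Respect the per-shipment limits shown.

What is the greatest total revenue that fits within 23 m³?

6293

A density-first pass picks machine parts + pipe sections — 5886 at 21 m³.
The 12 m³ tied up in machine parts is better spent on cable drums — total rises to 6293 (23 m³).
No other feasible combination exceeds 6293.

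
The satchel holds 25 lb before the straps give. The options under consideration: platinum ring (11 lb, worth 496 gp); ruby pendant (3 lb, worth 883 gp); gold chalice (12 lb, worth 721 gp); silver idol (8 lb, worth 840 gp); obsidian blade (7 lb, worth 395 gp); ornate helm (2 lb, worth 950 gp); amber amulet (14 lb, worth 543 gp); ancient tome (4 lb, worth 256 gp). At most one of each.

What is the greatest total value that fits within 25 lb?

3394

Filling by ratio: ruby pendant + silver idol + obsidian blade + ornate helm + ancient tome for 3324, with 1 lb left unused.
The 11 lb tied up in obsidian blade and ancient tome is better spent on gold chalice — total rises to 3394 (25 lb).
No other feasible combination exceeds 3394.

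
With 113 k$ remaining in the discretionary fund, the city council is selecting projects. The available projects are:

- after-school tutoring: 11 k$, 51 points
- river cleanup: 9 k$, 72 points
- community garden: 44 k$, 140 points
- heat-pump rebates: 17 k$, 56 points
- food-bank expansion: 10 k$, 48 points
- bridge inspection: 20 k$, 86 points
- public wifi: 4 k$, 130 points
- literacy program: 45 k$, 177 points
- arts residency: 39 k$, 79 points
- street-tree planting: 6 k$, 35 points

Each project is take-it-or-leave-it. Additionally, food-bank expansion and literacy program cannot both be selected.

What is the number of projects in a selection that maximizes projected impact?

7

The maximum projected impact within 113 k$ is 607.
after-school tutoring + river cleanup + heat-pump rebates + bridge inspection + public wifi + literacy program + street-tree planting hits 607 at 112 k$.
All optima have 7 projects.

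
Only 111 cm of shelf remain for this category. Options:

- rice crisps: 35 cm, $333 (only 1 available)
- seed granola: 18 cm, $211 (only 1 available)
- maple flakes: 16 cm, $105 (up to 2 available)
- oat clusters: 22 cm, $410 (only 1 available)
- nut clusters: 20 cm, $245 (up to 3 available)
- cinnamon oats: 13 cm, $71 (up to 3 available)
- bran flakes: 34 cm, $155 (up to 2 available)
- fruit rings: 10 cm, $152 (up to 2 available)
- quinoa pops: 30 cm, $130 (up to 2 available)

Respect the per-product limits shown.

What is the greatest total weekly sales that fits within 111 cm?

Greedy by ratio would take oat clusters + 3×nut clusters + 2×fruit rings: 102 cm used, total 1449.
Dropping fruit rings frees 10 cm; slotting in seed granola (18 cm) lifts the total to 1508 at 110 cm.
The spare 1 cm is too small for any remaining product, and no exchange beats 1508.

1508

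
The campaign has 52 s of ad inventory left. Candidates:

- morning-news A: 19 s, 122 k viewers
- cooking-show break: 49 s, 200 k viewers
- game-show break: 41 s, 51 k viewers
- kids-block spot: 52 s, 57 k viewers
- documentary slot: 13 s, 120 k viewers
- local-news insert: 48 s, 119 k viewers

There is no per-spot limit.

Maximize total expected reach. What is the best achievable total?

480

Best packing: 4×documentary slot — 52 s, 480 total.
No other feasible combination exceeds 480.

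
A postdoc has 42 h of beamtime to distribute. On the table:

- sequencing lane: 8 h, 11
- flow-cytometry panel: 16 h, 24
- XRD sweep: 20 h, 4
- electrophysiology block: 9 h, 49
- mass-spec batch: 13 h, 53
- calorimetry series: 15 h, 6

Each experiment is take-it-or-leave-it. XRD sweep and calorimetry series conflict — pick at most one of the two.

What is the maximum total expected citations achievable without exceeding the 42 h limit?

126

Ranking by ratio (expected citations/h): electrophysiology block 5.44, mass-spec batch 4.08, flow-cytometry panel 1.50.
Taking flow-cytometry panel + electrophysiology block + mass-spec batch: 38 h used, 126 in expected citations.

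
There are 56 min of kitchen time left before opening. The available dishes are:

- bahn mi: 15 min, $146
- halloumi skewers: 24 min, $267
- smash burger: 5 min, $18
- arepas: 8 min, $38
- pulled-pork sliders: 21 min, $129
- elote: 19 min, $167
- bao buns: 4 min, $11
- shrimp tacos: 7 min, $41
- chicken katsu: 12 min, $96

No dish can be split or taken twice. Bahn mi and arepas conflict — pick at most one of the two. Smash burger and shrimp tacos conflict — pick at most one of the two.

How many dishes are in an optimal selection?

Optimal total is 530.
halloumi skewers + elote + chicken katsu hits 530 at 55 min.
Every optimal selection uses 3 dishes.

3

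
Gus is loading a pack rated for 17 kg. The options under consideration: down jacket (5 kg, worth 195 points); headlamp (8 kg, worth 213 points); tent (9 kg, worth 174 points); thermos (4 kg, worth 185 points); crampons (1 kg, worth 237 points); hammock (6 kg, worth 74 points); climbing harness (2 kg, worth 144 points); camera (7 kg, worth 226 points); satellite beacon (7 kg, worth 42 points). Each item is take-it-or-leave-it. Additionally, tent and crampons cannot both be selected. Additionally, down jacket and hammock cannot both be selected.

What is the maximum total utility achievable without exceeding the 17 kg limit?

By utility per kg: crampons 237.00, climbing harness 72.00, thermos 46.25 lead.
Taking the top-ratio items first gives down jacket + thermos + crampons + climbing harness for 761 (12 kg).
Dropping climbing harness frees 2 kg; slotting in camera (7 kg) lifts the total to 843 at 17 kg.
The closest alternative, down jacket + crampons + climbing harness + camera, reaches only 802.

843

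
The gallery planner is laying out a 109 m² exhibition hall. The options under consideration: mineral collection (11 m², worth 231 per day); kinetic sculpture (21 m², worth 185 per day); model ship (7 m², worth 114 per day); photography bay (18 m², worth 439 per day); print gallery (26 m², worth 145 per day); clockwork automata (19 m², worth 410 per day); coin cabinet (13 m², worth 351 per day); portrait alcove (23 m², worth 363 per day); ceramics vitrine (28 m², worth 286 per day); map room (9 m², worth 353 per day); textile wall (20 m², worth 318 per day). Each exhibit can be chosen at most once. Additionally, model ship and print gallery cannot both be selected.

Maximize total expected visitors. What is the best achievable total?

Filling by ratio: mineral collection + model ship + photography bay + clockwork automata + coin cabinet + map room + textile wall for 2216, with 12 m² left unused.
The 11 m² tied up in mineral collection is better spent on portrait alcove — total rises to 2348 (109 m²).
Next best is mineral collection + model ship + photography bay + clockwork automata + coin cabinet + portrait alcove + map room at 2261 (100 m²) — short by 87.

2348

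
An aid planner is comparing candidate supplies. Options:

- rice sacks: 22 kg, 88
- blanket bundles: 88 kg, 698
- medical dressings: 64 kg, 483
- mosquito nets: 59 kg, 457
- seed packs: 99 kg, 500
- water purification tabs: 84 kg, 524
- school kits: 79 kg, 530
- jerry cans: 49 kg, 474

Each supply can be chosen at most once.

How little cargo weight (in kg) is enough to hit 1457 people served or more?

187

Minimise kg subject to total people served ≥ 1457.
mosquito nets + school kits + jerry cans reaches 1461 using 187 kg.
Any bundle with less than 187 kg falls short of 1457.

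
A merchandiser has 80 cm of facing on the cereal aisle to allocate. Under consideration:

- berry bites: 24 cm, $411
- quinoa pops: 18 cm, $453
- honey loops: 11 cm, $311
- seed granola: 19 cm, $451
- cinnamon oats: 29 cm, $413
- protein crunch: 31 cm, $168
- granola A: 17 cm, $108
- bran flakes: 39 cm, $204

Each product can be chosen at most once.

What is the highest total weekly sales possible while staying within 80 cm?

1628

Density check — honey loops 28.27, quinoa pops 25.17, seed granola 23.74 are the best per cm.
Filling by ratio: berry bites + quinoa pops + honey loops + seed granola for 1626, with 8 cm left unused.
The 24 cm tied up in berry bites is better spent on cinnamon oats — total rises to 1628 (77 cm).
Next best is berry bites + quinoa pops + honey loops + seed granola at 1626 (72 cm) — short by 2.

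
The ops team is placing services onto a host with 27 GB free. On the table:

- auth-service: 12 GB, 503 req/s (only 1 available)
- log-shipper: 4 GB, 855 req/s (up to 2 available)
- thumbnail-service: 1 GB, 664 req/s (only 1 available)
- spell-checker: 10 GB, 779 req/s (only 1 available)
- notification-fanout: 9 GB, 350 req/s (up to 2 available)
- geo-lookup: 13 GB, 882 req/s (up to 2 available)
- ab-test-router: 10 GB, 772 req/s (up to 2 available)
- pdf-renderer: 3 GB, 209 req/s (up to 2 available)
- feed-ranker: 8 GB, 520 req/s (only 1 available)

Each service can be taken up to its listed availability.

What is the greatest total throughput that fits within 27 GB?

3673

Greedy by ratio would take 2×log-shipper + thumbnail-service + spell-checker + 2×pdf-renderer: 25 GB used, total 3571.
Dropping 2×pdf-renderer frees 6 GB; slotting in feed-ranker (8 GB) lifts the total to 3673 at 27 GB.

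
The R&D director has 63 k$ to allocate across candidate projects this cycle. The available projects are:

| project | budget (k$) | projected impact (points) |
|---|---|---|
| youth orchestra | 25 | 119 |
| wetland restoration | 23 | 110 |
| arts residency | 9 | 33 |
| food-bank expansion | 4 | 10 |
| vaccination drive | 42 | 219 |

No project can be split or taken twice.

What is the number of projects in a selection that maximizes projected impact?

4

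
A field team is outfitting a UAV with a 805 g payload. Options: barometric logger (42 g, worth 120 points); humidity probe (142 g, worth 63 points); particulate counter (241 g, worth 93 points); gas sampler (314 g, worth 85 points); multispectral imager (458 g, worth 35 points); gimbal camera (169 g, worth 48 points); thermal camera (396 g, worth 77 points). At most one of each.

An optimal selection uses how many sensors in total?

Best achievable data value is 361.
One optimal bundle: barometric logger + humidity probe + particulate counter + gas sampler (739 g).
Any selection reaching 361 contains exactly 4 sensors.

4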